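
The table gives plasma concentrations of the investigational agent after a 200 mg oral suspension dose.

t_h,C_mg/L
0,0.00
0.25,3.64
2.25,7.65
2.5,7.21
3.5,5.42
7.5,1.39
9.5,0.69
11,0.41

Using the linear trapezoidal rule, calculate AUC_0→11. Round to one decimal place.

Trapezoidal AUC_0→11:
  [0→0.25]: (0.00+3.64)/2 × 0.25 = 0.455
  [0.25→2.25]: (3.64+7.65)/2 × 2 = 11.29
  [2.25→2.5]: (7.65+7.21)/2 × 0.25 = 1.8575
  [2.5→3.5]: (7.21+5.42)/2 × 1 = 6.315
  [3.5→7.5]: (5.42+1.39)/2 × 4 = 13.62
  [7.5→9.5]: (1.39+0.69)/2 × 2 = 2.08
  [9.5→11]: (0.69+0.41)/2 × 1.5 = 0.825
  Sum = 36.4425 mg/L·h

AUC = 36.4 mg/L·h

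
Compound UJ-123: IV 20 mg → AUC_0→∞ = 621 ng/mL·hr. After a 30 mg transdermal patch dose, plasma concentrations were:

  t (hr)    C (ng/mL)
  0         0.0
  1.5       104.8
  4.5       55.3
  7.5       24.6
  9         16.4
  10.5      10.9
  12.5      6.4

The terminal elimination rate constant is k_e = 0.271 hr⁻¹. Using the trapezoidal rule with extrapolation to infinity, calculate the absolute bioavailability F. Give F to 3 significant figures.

Trapezoidal AUC_0→12.5 (transdermal patch):
  [0→1.5]: (0.0+104.8)/2 × 1.5 = 78.6
  [1.5→4.5]: (104.8+55.3)/2 × 3 = 240.15
  [4.5→7.5]: (55.3+24.6)/2 × 3 = 119.85
  [7.5→9]: (24.6+16.4)/2 × 1.5 = 30.75
  [9→10.5]: (16.4+10.9)/2 × 1.5 = 20.475
  [10.5→12.5]: (10.9+6.4)/2 × 2 = 17.3
  Sum = 507.125 ng/mL·hr
Tail: C_last/k_e = 6.4/0.271 = 23.616
AUC_0→∞ (transdermal patch) = 507.125 + 23.616 = 530.741 ng/mL·hr
F = (AUC_ev/D_ev)/(AUC_iv/D_iv) = (530.741/30)/(621/20) = 17.6914/31.05 = 0.5698

F = 0.570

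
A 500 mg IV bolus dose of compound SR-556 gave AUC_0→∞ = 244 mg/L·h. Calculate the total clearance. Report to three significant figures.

CL = Dose_iv / AUC_0→∞
   = 500 / 244 = 2.04918 L/h

CL = 2.05 L/h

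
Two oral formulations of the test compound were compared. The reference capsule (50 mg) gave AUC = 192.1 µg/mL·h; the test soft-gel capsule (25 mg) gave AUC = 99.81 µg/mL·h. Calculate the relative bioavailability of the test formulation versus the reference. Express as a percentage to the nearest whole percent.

F_rel = 104%

F_rel = (AUC_test/D_test) / (AUC_ref/D_ref)
      = (99.81/25) / (192.1/50)
      = 3.9924 / 3.842 = 1.0391 = 103.91%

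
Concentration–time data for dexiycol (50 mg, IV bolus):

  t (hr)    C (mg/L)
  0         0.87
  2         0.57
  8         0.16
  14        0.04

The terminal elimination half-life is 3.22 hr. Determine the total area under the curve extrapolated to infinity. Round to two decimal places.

AUC = 4.42 mg/L·hr

Trapezoidal AUC_0→14:
  [0→2]: (0.87+0.57)/2 × 2 = 1.44
  [2→8]: (0.57+0.16)/2 × 6 = 2.19
  [8→14]: (0.16+0.04)/2 × 6 = 0.6
  Sum = 4.23 mg/L·hr
k_e = ln2 / t½ = 0.693147 / 3.22 = 0.2153 hr^-1
Extrapolated tail: C_last / k_e = 0.04 / 0.2153 = 0.186
AUC_0→∞ = 4.23 + 0.186 = 4.416 mg/L·hr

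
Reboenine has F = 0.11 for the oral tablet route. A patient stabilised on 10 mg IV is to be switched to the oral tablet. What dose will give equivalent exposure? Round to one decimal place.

For equal systemic exposure: F × D_ev = D_iv
D_ev = D_iv / F = 10 / 0.11 = 90.9091 mg

D_oral = 90.9 mg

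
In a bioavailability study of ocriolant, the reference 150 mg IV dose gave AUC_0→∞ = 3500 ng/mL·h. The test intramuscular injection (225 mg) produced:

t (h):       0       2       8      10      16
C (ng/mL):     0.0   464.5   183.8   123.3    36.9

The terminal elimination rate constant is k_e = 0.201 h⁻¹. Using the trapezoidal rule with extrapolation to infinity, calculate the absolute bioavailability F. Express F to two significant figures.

Trapezoidal AUC_0→16 (intramuscular injection):
  [0→2]: (0.0+464.5)/2 × 2 = 464.5
  [2→8]: (464.5+183.8)/2 × 6 = 1944.9
  [8→10]: (183.8+123.3)/2 × 2 = 307.1
  [10→16]: (123.3+36.9)/2 × 6 = 480.6
  Sum = 3197.1 ng/mL·h
Tail: C_last/k_e = 36.9/0.201 = 183.582
AUC_0→∞ (intramuscular injection) = 3197.1 + 183.582 = 3380.682 ng/mL·h
F = (AUC_ev/D_ev)/(AUC_iv/D_iv) = (3380.682/225)/(3500/150) = 15.0253/23.3333 = 0.6439

F = 0.64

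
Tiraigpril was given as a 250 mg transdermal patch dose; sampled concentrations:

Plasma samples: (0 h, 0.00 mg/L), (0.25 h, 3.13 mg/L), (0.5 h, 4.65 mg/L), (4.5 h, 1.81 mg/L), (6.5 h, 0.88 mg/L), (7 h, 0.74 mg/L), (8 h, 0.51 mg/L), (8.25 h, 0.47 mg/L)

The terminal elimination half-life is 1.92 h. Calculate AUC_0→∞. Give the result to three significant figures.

AUC = 19.4 mg/L·h

Trapezoidal AUC_0→8.25:
  [0→0.25]: (0.00+3.13)/2 × 0.25 = 0.39125
  [0.25→0.5]: (3.13+4.65)/2 × 0.25 = 0.9725
  [0.5→4.5]: (4.65+1.81)/2 × 4 = 12.92
  [4.5→6.5]: (1.81+0.88)/2 × 2 = 2.69
  [6.5→7]: (0.88+0.74)/2 × 0.5 = 0.405
  [7→8]: (0.74+0.51)/2 × 1 = 0.625
  [8→8.25]: (0.51+0.47)/2 × 0.25 = 0.1225
  Sum = 18.12625 mg/L·h
k_e = ln2 / t½ = 0.693147 / 1.92 = 0.3610 h^-1
Extrapolated tail: C_last / k_e = 0.47 / 0.361 = 1.302
AUC_0→∞ = 18.12625 + 1.302 = 19.42825 mg/L·h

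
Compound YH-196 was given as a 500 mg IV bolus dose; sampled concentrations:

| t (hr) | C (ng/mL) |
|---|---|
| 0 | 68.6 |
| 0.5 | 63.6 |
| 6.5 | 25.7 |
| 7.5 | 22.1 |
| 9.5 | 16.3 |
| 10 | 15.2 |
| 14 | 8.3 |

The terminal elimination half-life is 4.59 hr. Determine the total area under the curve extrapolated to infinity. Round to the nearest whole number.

AUC = 473 ng/mL·hr

Trapezoidal AUC_0→14:
  [0→0.5]: (68.6+63.6)/2 × 0.5 = 33.05
  [0.5→6.5]: (63.6+25.7)/2 × 6 = 267.9
  [6.5→7.5]: (25.7+22.1)/2 × 1 = 23.9
  [7.5→9.5]: (22.1+16.3)/2 × 2 = 38.4
  [9.5→10]: (16.3+15.2)/2 × 0.5 = 7.875
  [10→14]: (15.2+8.3)/2 × 4 = 47.0
  Sum = 418.125 ng/mL·hr
k_e = ln2 / t½ = 0.693147 / 4.59 = 0.1510 hr^-1
Extrapolated tail: C_last / k_e = 8.3 / 0.151 = 54.967
AUC_0→∞ = 418.125 + 54.967 = 473.092 ng/mL·hr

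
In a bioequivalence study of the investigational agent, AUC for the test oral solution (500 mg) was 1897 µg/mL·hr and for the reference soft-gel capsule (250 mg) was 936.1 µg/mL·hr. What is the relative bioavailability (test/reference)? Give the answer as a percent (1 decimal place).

F_rel = 101.3%

F_rel = (AUC_test/D_test) / (AUC_ref/D_ref)
      = (1897/500) / (936.1/250)
      = 3.794 / 3.7444 = 1.0132 = 101.32%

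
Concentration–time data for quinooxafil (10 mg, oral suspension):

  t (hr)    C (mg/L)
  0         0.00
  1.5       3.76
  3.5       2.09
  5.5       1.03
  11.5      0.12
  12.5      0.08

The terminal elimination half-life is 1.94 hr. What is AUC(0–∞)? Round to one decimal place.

Trapezoidal AUC_0→12.5:
  [0→1.5]: (0.00+3.76)/2 × 1.5 = 2.82
  [1.5→3.5]: (3.76+2.09)/2 × 2 = 5.85
  [3.5→5.5]: (2.09+1.03)/2 × 2 = 3.12
  [5.5→11.5]: (1.03+0.12)/2 × 6 = 3.45
  [11.5→12.5]: (0.12+0.08)/2 × 1 = 0.1
  Sum = 15.34 mg/L·hr
k_e = ln2 / t½ = 0.693147 / 1.94 = 0.3573 hr^-1
Extrapolated tail: C_last / k_e = 0.08 / 0.3573 = 0.224
AUC_0→∞ = 15.34 + 0.224 = 15.564 mg/L·hr

AUC = 15.6 mg/L·hr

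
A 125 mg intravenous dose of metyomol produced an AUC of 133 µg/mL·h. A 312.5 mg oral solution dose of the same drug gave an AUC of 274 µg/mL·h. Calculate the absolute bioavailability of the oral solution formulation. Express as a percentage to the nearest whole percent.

F = (AUC_ev / D_ev) / (AUC_iv / D_iv)
  = (274/312.5) / (133/125)
  = 0.8768 / 1.064 = 0.8241
  = 82.41%

F = 82%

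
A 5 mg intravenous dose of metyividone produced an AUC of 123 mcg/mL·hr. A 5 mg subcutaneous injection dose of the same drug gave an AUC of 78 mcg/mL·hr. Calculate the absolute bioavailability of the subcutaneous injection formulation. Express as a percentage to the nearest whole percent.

F = (AUC_ev / D_ev) / (AUC_iv / D_iv)
  = (78/5) / (123/5)
  = 15.6 / 24.6 = 0.6341
  = 63.41%

F = 63%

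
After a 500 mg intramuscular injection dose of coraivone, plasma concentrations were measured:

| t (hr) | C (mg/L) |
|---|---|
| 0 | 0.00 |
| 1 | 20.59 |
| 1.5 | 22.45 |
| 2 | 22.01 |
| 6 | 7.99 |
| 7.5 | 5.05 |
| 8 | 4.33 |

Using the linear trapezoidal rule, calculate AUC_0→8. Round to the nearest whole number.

AUC = 104 mg/L·hr

Trapezoidal AUC_0→8:
  [0→1]: (0.00+20.59)/2 × 1 = 10.295
  [1→1.5]: (20.59+22.45)/2 × 0.5 = 10.76
  [1.5→2]: (22.45+22.01)/2 × 0.5 = 11.115
  [2→6]: (22.01+7.99)/2 × 4 = 60.0
  [6→7.5]: (7.99+5.05)/2 × 1.5 = 9.78
  [7.5→8]: (5.05+4.33)/2 × 0.5 = 2.345
  Sum = 104.295 mg/L·hr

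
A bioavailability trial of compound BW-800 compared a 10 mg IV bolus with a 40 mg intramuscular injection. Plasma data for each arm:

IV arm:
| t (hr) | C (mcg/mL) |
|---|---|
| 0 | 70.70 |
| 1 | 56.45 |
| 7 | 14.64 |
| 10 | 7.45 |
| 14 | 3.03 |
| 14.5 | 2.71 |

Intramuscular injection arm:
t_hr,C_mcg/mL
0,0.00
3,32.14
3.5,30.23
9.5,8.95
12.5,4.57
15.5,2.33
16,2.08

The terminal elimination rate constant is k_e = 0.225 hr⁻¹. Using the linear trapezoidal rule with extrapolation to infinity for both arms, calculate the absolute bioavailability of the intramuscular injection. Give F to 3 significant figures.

F = 0.161

Trapezoidal AUC_0→14.5 (IV):
  [0→1]: (70.70+56.45)/2 × 1 = 63.575
  [1→7]: (56.45+14.64)/2 × 6 = 213.27
  [7→10]: (14.64+7.45)/2 × 3 = 33.135
  [10→14]: (7.45+3.03)/2 × 4 = 20.96
  [14→14.5]: (3.03+2.71)/2 × 0.5 = 1.435
  Sum = 332.375 mcg/mL·hr
IV tail: 2.71/0.225 = 12.044; AUC_iv,0→∞ = 332.375 + 12.044 = 344.419 mcg/mL·hr
Trapezoidal AUC_0→16 (intramuscular injection):
  [0→3]: (0.00+32.14)/2 × 3 = 48.21
  [3→3.5]: (32.14+30.23)/2 × 0.5 = 15.5925
  [3.5→9.5]: (30.23+8.95)/2 × 6 = 117.54
  [9.5→12.5]: (8.95+4.57)/2 × 3 = 20.28
  [12.5→15.5]: (4.57+2.33)/2 × 3 = 10.35
  [15.5→16]: (2.33+2.08)/2 × 0.5 = 1.1025
  Sum = 213.075 mcg/mL·hr
intramuscular injection tail: 2.08/0.225 = 9.244; AUC_ev,0→∞ = 213.075 + 9.244 = 222.319 mcg/mL·hr
F = (AUC_ev/D_ev)/(AUC_iv/D_iv) = (222.319/40)/(344.419/10) = 5.557975/34.4419 = 0.1614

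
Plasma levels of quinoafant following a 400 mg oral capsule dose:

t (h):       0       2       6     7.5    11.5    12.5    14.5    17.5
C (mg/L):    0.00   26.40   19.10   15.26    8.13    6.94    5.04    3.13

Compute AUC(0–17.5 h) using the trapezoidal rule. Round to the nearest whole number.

AUC = 222 mg/L·h

Trapezoidal AUC_0→17.5:
  [0→2]: (0.00+26.40)/2 × 2 = 26.4
  [2→6]: (26.40+19.10)/2 × 4 = 91.0
  [6→7.5]: (19.10+15.26)/2 × 1.5 = 25.77
  [7.5→11.5]: (15.26+8.13)/2 × 4 = 46.78
  [11.5→12.5]: (8.13+6.94)/2 × 1 = 7.535
  [12.5→14.5]: (6.94+5.04)/2 × 2 = 11.98
  [14.5→17.5]: (5.04+3.13)/2 × 3 = 12.255
  Sum = 221.72 mg/L·h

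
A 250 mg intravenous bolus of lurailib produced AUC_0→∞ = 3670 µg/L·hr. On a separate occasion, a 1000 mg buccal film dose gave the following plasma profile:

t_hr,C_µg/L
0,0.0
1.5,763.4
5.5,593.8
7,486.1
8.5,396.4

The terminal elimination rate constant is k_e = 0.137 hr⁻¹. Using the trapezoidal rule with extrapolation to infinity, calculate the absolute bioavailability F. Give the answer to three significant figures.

F = 0.521

Trapezoidal AUC_0→8.5 (buccal film):
  [0→1.5]: (0.0+763.4)/2 × 1.5 = 572.55
  [1.5→5.5]: (763.4+593.8)/2 × 4 = 2714.4
  [5.5→7]: (593.8+486.1)/2 × 1.5 = 809.925
  [7→8.5]: (486.1+396.4)/2 × 1.5 = 661.875
  Sum = 4758.75 µg/L·hr
Tail: C_last/k_e = 396.4/0.137 = 2893.431
AUC_0→∞ (buccal film) = 4758.75 + 2893.431 = 7652.181 µg/L·hr
F = (AUC_ev/D_ev)/(AUC_iv/D_iv) = (7652.181/1000)/(3670/250) = 7.652181/14.68 = 0.5213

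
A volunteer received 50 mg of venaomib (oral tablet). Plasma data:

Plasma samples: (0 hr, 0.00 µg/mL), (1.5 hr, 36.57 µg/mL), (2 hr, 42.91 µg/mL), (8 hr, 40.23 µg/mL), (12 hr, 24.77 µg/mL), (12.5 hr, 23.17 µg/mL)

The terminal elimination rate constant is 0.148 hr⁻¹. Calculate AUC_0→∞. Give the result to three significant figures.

Trapezoidal AUC_0→12.5:
  [0→1.5]: (0.00+36.57)/2 × 1.5 = 27.4275
  [1.5→2]: (36.57+42.91)/2 × 0.5 = 19.87
  [2→8]: (42.91+40.23)/2 × 6 = 249.42
  [8→12]: (40.23+24.77)/2 × 4 = 130.0
  [12→12.5]: (24.77+23.17)/2 × 0.5 = 11.985
  Sum = 438.7025 µg/mL·hr
Extrapolated tail: C_last / k_e = 23.17 / 0.148 = 156.554
AUC_0→∞ = 438.7025 + 156.554 = 595.2565 µg/mL·hr

AUC = 595 µg/mL·hr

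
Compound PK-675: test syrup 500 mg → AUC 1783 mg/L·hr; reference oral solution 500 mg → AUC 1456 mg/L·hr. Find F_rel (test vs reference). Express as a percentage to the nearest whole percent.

F_rel = (AUC_test/D_test) / (AUC_ref/D_ref)
      = (1783/500) / (1456/500)
      = 3.566 / 2.912 = 1.2246 = 122.46%

F_rel = 122%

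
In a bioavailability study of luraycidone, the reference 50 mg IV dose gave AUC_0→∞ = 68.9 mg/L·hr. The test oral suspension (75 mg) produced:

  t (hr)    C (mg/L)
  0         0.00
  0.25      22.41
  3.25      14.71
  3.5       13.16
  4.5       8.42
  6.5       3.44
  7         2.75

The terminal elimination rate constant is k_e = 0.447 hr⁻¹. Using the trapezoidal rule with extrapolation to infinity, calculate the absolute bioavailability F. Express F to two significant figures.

F = 0.89

Trapezoidal AUC_0→7 (oral suspension):
  [0→0.25]: (0.00+22.41)/2 × 0.25 = 2.80125
  [0.25→3.25]: (22.41+14.71)/2 × 3 = 55.68
  [3.25→3.5]: (14.71+13.16)/2 × 0.25 = 3.48375
  [3.5→4.5]: (13.16+8.42)/2 × 1 = 10.79
  [4.5→6.5]: (8.42+3.44)/2 × 2 = 11.86
  [6.5→7]: (3.44+2.75)/2 × 0.5 = 1.5475
  Sum = 86.1625 mg/L·hr
Tail: C_last/k_e = 2.75/0.447 = 6.152
AUC_0→∞ (oral suspension) = 86.1625 + 6.152 = 92.3145 mg/L·hr
F = (AUC_ev/D_ev)/(AUC_iv/D_iv) = (92.3145/75)/(68.9/50) = 1.23086/1.378 = 0.8932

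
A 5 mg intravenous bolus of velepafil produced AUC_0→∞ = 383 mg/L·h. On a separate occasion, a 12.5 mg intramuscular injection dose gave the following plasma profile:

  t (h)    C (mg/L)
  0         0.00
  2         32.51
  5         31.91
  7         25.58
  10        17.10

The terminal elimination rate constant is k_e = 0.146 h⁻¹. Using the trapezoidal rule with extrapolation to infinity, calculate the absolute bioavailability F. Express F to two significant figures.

F = 0.38

Trapezoidal AUC_0→10 (intramuscular injection):
  [0→2]: (0.00+32.51)/2 × 2 = 32.51
  [2→5]: (32.51+31.91)/2 × 3 = 96.63
  [5→7]: (31.91+25.58)/2 × 2 = 57.49
  [7→10]: (25.58+17.10)/2 × 3 = 64.02
  Sum = 250.65 mg/L·h
Tail: C_last/k_e = 17.10/0.146 = 117.123
AUC_0→∞ (intramuscular injection) = 250.65 + 117.123 = 367.773 mg/L·h
F = (AUC_ev/D_ev)/(AUC_iv/D_iv) = (367.773/12.5)/(383/5) = 29.42184/76.6 = 0.3841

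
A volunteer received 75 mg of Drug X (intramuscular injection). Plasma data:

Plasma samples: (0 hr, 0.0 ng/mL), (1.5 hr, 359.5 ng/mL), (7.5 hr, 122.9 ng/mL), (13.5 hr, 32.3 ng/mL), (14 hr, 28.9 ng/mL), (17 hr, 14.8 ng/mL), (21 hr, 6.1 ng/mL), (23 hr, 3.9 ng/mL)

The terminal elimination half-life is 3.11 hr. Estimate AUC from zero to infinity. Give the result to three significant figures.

AUC = 2330 ng/mL·hr

Trapezoidal AUC_0→23:
  [0→1.5]: (0.0+359.5)/2 × 1.5 = 269.625
  [1.5→7.5]: (359.5+122.9)/2 × 6 = 1447.2
  [7.5→13.5]: (122.9+32.3)/2 × 6 = 465.6
  [13.5→14]: (32.3+28.9)/2 × 0.5 = 15.3
  [14→17]: (28.9+14.8)/2 × 3 = 65.55
  [17→21]: (14.8+6.1)/2 × 4 = 41.8
  [21→23]: (6.1+3.9)/2 × 2 = 10.0
  Sum = 2315.075 ng/mL·hr
k_e = ln2 / t½ = 0.693147 / 3.11 = 0.2229 hr^-1
Extrapolated tail: C_last / k_e = 3.9 / 0.2229 = 17.497
AUC_0→∞ = 2315.075 + 17.497 = 2332.572 ng/mL·hr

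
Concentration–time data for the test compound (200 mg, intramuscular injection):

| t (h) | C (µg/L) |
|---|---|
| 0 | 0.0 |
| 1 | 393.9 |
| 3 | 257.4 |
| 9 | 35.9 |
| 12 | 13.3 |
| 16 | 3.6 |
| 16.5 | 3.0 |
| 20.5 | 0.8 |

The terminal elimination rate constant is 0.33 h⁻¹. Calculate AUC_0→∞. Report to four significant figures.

AUC = 1847 µg/L·h

Trapezoidal AUC_0→20.5:
  [0→1]: (0.0+393.9)/2 × 1 = 196.95
  [1→3]: (393.9+257.4)/2 × 2 = 651.3
  [3→9]: (257.4+35.9)/2 × 6 = 879.9
  [9→12]: (35.9+13.3)/2 × 3 = 73.8
  [12→16]: (13.3+3.6)/2 × 4 = 33.8
  [16→16.5]: (3.6+3.0)/2 × 0.5 = 1.65
  [16.5→20.5]: (3.0+0.8)/2 × 4 = 7.6
  Sum = 1845.0 µg/L·h
Extrapolated tail: C_last / k_e = 0.8 / 0.33 = 2.424
AUC_0→∞ = 1845.0 + 2.424 = 1847.424 µg/L·h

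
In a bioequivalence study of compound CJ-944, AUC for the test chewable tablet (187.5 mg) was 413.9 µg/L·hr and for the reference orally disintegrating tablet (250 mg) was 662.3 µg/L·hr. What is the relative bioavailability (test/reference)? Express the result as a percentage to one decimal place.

F_rel = 83.3%

F_rel = (AUC_test/D_test) / (AUC_ref/D_ref)
      = (413.9/187.5) / (662.3/250)
      = 2.20747 / 2.6492 = 0.8333 = 83.33%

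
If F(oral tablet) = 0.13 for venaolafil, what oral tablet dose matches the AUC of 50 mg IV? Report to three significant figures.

D_oral = 385 mg

For equal systemic exposure: F × D_ev = D_iv
D_ev = D_iv / F = 50 / 0.13 = 384.615 mg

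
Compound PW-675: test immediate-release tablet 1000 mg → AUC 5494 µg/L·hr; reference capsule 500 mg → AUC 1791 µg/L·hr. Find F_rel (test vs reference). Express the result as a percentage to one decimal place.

F_rel = (AUC_test/D_test) / (AUC_ref/D_ref)
      = (5494/1000) / (1791/500)
      = 5.494 / 3.582 = 1.5338 = 153.38%

F_rel = 153.4%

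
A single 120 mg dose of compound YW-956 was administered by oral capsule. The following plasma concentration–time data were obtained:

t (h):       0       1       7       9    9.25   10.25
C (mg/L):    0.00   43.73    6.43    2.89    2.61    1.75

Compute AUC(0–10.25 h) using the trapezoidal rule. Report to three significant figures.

Trapezoidal AUC_0→10.25:
  [0→1]: (0.00+43.73)/2 × 1 = 21.865
  [1→7]: (43.73+6.43)/2 × 6 = 150.48
  [7→9]: (6.43+2.89)/2 × 2 = 9.32
  [9→9.25]: (2.89+2.61)/2 × 0.25 = 0.6875
  [9.25→10.25]: (2.61+1.75)/2 × 1 = 2.18
  Sum = 184.5325 mg/L·h

AUC = 185 mg/L·h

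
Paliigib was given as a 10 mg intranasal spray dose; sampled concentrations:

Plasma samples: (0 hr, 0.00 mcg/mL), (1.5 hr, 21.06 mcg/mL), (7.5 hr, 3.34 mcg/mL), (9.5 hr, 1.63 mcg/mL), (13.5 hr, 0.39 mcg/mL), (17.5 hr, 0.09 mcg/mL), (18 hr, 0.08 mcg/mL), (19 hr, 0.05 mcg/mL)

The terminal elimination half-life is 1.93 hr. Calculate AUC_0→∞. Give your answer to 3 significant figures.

Trapezoidal AUC_0→19:
  [0→1.5]: (0.00+21.06)/2 × 1.5 = 15.795
  [1.5→7.5]: (21.06+3.34)/2 × 6 = 73.2
  [7.5→9.5]: (3.34+1.63)/2 × 2 = 4.97
  [9.5→13.5]: (1.63+0.39)/2 × 4 = 4.04
  [13.5→17.5]: (0.39+0.09)/2 × 4 = 0.96
  [17.5→18]: (0.09+0.08)/2 × 0.5 = 0.0425
  [18→19]: (0.08+0.05)/2 × 1 = 0.065
  Sum = 99.0725 mcg/mL·hr
k_e = ln2 / t½ = 0.693147 / 1.93 = 0.3591 hr^-1
Extrapolated tail: C_last / k_e = 0.05 / 0.3591 = 0.139
AUC_0→∞ = 99.0725 + 0.139 = 99.2115 mcg/mL·hr

AUC = 99.2 mcg/mL·hr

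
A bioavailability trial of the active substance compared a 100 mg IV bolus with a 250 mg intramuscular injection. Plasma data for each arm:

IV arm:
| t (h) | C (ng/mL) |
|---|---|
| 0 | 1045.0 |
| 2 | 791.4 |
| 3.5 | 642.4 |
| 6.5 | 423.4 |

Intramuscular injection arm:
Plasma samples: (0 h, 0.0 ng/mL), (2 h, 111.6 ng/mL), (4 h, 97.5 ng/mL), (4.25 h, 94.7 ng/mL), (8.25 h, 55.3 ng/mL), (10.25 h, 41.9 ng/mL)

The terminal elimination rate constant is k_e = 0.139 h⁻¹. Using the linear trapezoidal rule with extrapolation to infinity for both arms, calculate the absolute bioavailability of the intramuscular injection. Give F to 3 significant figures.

Trapezoidal AUC_0→6.5 (IV):
  [0→2]: (1045.0+791.4)/2 × 2 = 1836.4
  [2→3.5]: (791.4+642.4)/2 × 1.5 = 1075.35
  [3.5→6.5]: (642.4+423.4)/2 × 3 = 1598.7
  Sum = 4510.45 ng/mL·h
IV tail: 423.4/0.139 = 3046.043; AUC_iv,0→∞ = 4510.45 + 3046.043 = 7556.493 ng/mL·h
Trapezoidal AUC_0→10.25 (intramuscular injection):
  [0→2]: (0.0+111.6)/2 × 2 = 111.6
  [2→4]: (111.6+97.5)/2 × 2 = 209.1
  [4→4.25]: (97.5+94.7)/2 × 0.25 = 24.025
  [4.25→8.25]: (94.7+55.3)/2 × 4 = 300.0
  [8.25→10.25]: (55.3+41.9)/2 × 2 = 97.2
  Sum = 741.925 ng/mL·h
intramuscular injection tail: 41.9/0.139 = 301.439; AUC_ev,0→∞ = 741.925 + 301.439 = 1043.364 ng/mL·h
F = (AUC_ev/D_ev)/(AUC_iv/D_iv) = (1043.364/250)/(7556.493/100) = 4.173456/75.56493 = 0.0552

F = 0.0552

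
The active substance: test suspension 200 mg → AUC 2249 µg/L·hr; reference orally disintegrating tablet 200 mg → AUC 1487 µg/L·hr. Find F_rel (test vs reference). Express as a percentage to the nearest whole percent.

F_rel = (AUC_test/D_test) / (AUC_ref/D_ref)
      = (2249/200) / (1487/200)
      = 11.245 / 7.435 = 1.5124 = 151.24%

F_rel = 151%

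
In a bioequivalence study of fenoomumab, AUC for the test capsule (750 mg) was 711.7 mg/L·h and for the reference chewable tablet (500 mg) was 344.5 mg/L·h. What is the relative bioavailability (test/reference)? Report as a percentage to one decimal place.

F_rel = 137.7%

F_rel = (AUC_test/D_test) / (AUC_ref/D_ref)
      = (711.7/750) / (344.5/500)
      = 0.948933 / 0.689 = 1.3773 = 137.73%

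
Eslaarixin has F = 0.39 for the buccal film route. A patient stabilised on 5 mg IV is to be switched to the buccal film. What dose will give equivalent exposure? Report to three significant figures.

For equal systemic exposure: F × D_ev = D_iv
D_ev = D_iv / F = 5 / 0.39 = 12.8205 mg

D_buccal = 12.8 mg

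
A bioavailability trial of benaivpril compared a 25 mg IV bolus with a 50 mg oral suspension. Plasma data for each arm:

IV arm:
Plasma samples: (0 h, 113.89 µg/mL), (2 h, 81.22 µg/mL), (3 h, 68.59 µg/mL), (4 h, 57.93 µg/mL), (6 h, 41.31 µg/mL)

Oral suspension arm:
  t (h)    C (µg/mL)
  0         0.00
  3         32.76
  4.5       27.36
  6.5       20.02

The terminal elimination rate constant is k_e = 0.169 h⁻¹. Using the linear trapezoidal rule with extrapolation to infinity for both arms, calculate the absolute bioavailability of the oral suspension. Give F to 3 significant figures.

F = 0.192

Trapezoidal AUC_0→6 (IV):
  [0→2]: (113.89+81.22)/2 × 2 = 195.11
  [2→3]: (81.22+68.59)/2 × 1 = 74.905
  [3→4]: (68.59+57.93)/2 × 1 = 63.26
  [4→6]: (57.93+41.31)/2 × 2 = 99.24
  Sum = 432.515 µg/mL·h
IV tail: 41.31/0.169 = 244.438; AUC_iv,0→∞ = 432.515 + 244.438 = 676.953 µg/mL·h
Trapezoidal AUC_0→6.5 (oral suspension):
  [0→3]: (0.00+32.76)/2 × 3 = 49.14
  [3→4.5]: (32.76+27.36)/2 × 1.5 = 45.09
  [4.5→6.5]: (27.36+20.02)/2 × 2 = 47.38
  Sum = 141.61 µg/mL·h
oral suspension tail: 20.02/0.169 = 118.462; AUC_ev,0→∞ = 141.61 + 118.462 = 260.072 µg/mL·h
F = (AUC_ev/D_ev)/(AUC_iv/D_iv) = (260.072/50)/(676.953/25) = 5.20144/27.07812 = 0.1921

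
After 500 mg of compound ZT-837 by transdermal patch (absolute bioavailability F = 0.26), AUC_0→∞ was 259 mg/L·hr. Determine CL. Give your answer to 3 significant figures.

CL = F × Dose / AUC_0→∞
   = 0.26 × 500 / 259 = 0.501931 L/hr

CL = 0.502 L/hr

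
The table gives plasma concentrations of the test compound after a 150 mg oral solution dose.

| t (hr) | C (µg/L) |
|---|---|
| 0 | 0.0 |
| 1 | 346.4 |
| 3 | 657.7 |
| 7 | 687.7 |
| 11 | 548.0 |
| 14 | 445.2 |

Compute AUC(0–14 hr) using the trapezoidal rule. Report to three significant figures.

AUC = 7830 µg/L·hr

Trapezoidal AUC_0→14:
  [0→1]: (0.0+346.4)/2 × 1 = 173.2
  [1→3]: (346.4+657.7)/2 × 2 = 1004.1
  [3→7]: (657.7+687.7)/2 × 4 = 2690.8
  [7→11]: (687.7+548.0)/2 × 4 = 2471.4
  [11→14]: (548.0+445.2)/2 × 3 = 1489.8
  Sum = 7829.3 µg/L·hr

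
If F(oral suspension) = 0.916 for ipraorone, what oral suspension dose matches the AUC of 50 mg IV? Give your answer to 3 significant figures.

D_oral = 54.6 mg

For equal systemic exposure: F × D_ev = D_iv
D_ev = D_iv / F = 50 / 0.916 = 54.5852 mg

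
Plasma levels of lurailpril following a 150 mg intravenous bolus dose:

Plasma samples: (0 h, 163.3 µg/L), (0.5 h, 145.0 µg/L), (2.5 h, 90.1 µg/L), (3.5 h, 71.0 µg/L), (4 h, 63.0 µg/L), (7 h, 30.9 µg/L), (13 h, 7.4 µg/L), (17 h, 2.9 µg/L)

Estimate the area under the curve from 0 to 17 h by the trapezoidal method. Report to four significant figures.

AUC = 702.6 µg/L·h

Trapezoidal AUC_0→17:
  [0→0.5]: (163.3+145.0)/2 × 0.5 = 77.075
  [0.5→2.5]: (145.0+90.1)/2 × 2 = 235.1
  [2.5→3.5]: (90.1+71.0)/2 × 1 = 80.55
  [3.5→4]: (71.0+63.0)/2 × 0.5 = 33.5
  [4→7]: (63.0+30.9)/2 × 3 = 140.85
  [7→13]: (30.9+7.4)/2 × 6 = 114.9
  [13→17]: (7.4+2.9)/2 × 4 = 20.6
  Sum = 702.575 µg/L·h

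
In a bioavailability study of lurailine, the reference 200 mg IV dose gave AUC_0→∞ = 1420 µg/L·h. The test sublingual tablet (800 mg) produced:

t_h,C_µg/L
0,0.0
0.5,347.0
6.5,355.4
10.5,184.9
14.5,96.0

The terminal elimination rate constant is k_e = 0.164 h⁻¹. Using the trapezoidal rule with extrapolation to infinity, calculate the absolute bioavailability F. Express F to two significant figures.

F = 0.78

Trapezoidal AUC_0→14.5 (sublingual tablet):
  [0→0.5]: (0.0+347.0)/2 × 0.5 = 86.75
  [0.5→6.5]: (347.0+355.4)/2 × 6 = 2107.2
  [6.5→10.5]: (355.4+184.9)/2 × 4 = 1080.6
  [10.5→14.5]: (184.9+96.0)/2 × 4 = 561.8
  Sum = 3836.35 µg/L·h
Tail: C_last/k_e = 96.0/0.164 = 585.366
AUC_0→∞ (sublingual tablet) = 3836.35 + 585.366 = 4421.716 µg/L·h
F = (AUC_ev/D_ev)/(AUC_iv/D_iv) = (4421.716/800)/(1420/200) = 5.527145/7.1 = 0.7785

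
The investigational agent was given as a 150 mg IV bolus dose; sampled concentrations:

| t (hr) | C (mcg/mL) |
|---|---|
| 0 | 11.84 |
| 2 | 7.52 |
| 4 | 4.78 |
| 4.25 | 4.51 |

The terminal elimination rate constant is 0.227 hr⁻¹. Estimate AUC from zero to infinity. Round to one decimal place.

AUC = 52.7 mcg/mL·hr

Trapezoidal AUC_0→4.25:
  [0→2]: (11.84+7.52)/2 × 2 = 19.36
  [2→4]: (7.52+4.78)/2 × 2 = 12.3
  [4→4.25]: (4.78+4.51)/2 × 0.25 = 1.16125
  Sum = 32.82125 mcg/mL·hr
Extrapolated tail: C_last / k_e = 4.51 / 0.227 = 19.868
AUC_0→∞ = 32.82125 + 19.868 = 52.68925 mcg/mL·hr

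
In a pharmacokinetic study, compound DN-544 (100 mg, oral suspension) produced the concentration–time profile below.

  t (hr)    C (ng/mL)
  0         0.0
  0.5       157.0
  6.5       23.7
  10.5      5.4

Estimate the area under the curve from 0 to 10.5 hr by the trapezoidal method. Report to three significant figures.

Trapezoidal AUC_0→10.5:
  [0→0.5]: (0.0+157.0)/2 × 0.5 = 39.25
  [0.5→6.5]: (157.0+23.7)/2 × 6 = 542.1
  [6.5→10.5]: (23.7+5.4)/2 × 4 = 58.2
  Sum = 639.55 ng/mL·hr

AUC = 640 ng/mL·hr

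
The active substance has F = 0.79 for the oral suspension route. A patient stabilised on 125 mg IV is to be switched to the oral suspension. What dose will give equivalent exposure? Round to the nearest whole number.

D_oral = 158 mg

For equal systemic exposure: F × D_ev = D_iv
D_ev = D_iv / F = 125 / 0.79 = 158.228 mg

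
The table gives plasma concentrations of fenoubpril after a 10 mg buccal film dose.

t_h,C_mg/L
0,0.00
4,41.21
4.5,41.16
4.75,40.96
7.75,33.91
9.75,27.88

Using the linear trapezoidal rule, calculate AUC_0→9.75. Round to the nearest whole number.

AUC = 287 mg/L·h

Trapezoidal AUC_0→9.75:
  [0→4]: (0.00+41.21)/2 × 4 = 82.42
  [4→4.5]: (41.21+41.16)/2 × 0.5 = 20.5925
  [4.5→4.75]: (41.16+40.96)/2 × 0.25 = 10.265
  [4.75→7.75]: (40.96+33.91)/2 × 3 = 112.305
  [7.75→9.75]: (33.91+27.88)/2 × 2 = 61.79
  Sum = 287.3725 mg/L·h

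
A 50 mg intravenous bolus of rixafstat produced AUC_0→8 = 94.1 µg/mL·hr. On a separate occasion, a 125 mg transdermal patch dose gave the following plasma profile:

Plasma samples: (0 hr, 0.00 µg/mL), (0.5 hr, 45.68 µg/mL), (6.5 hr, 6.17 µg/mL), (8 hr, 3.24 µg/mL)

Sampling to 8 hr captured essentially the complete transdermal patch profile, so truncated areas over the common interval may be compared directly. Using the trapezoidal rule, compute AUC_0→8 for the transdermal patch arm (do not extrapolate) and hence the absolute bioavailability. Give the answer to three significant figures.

F = 0.740

Trapezoidal AUC_0→8 (transdermal patch):
  [0→0.5]: (0.00+45.68)/2 × 0.5 = 11.42
  [0.5→6.5]: (45.68+6.17)/2 × 6 = 155.55
  [6.5→8]: (6.17+3.24)/2 × 1.5 = 7.0575
  Sum = 174.0275 µg/mL·hr
F = (AUC_ev/D_ev)/(AUC_iv/D_iv) = (174.0275/125)/(94.1/50) = 1.39222/1.882 = 0.7398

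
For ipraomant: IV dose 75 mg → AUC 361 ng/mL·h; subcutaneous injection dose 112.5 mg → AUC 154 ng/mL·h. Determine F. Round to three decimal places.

F = (AUC_ev / D_ev) / (AUC_iv / D_iv)
  = (154/112.5) / (361/75)
  = 1.36889 / 4.81333 = 0.2844

F = 0.284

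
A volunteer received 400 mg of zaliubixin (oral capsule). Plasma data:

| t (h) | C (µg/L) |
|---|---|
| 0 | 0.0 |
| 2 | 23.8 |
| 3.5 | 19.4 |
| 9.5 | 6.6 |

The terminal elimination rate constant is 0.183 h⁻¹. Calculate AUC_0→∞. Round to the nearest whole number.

Trapezoidal AUC_0→9.5:
  [0→2]: (0.0+23.8)/2 × 2 = 23.8
  [2→3.5]: (23.8+19.4)/2 × 1.5 = 32.4
  [3.5→9.5]: (19.4+6.6)/2 × 6 = 78.0
  Sum = 134.2 µg/L·h
Extrapolated tail: C_last / k_e = 6.6 / 0.183 = 36.066
AUC_0→∞ = 134.2 + 36.066 = 170.266 µg/L·h

AUC = 170 µg/L·h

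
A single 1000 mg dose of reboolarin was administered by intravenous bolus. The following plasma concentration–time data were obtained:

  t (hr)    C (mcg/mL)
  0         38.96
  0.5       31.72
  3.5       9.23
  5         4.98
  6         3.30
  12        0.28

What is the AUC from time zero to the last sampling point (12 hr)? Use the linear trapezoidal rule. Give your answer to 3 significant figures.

AUC = 105 mcg/mL·hr

Trapezoidal AUC_0→12:
  [0→0.5]: (38.96+31.72)/2 × 0.5 = 17.67
  [0.5→3.5]: (31.72+9.23)/2 × 3 = 61.425
  [3.5→5]: (9.23+4.98)/2 × 1.5 = 10.6575
  [5→6]: (4.98+3.30)/2 × 1 = 4.14
  [6→12]: (3.30+0.28)/2 × 6 = 10.74
  Sum = 104.6325 mcg/mL·hr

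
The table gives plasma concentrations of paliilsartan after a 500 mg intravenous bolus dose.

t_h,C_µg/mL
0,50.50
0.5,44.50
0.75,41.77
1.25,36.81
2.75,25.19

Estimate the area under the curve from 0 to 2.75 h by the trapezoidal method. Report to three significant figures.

AUC = 101 µg/mL·h

Trapezoidal AUC_0→2.75:
  [0→0.5]: (50.50+44.50)/2 × 0.5 = 23.75
  [0.5→0.75]: (44.50+41.77)/2 × 0.25 = 10.78375
  [0.75→1.25]: (41.77+36.81)/2 × 0.5 = 19.645
  [1.25→2.75]: (36.81+25.19)/2 × 1.5 = 46.5
  Sum = 100.67875 µg/mL·h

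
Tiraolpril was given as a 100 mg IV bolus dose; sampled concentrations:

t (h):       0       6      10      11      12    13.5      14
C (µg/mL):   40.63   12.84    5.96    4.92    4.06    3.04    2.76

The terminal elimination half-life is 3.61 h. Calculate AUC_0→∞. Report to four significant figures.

Trapezoidal AUC_0→14:
  [0→6]: (40.63+12.84)/2 × 6 = 160.41
  [6→10]: (12.84+5.96)/2 × 4 = 37.6
  [10→11]: (5.96+4.92)/2 × 1 = 5.44
  [11→12]: (4.92+4.06)/2 × 1 = 4.49
  [12→13.5]: (4.06+3.04)/2 × 1.5 = 5.325
  [13.5→14]: (3.04+2.76)/2 × 0.5 = 1.45
  Sum = 214.715 µg/mL·h
k_e = ln2 / t½ = 0.693147 / 3.61 = 0.1920 h^-1
Extrapolated tail: C_last / k_e = 2.76 / 0.192 = 14.375
AUC_0→∞ = 214.715 + 14.375 = 229.09 µg/mL·h

AUC = 229.1 µg/mL·h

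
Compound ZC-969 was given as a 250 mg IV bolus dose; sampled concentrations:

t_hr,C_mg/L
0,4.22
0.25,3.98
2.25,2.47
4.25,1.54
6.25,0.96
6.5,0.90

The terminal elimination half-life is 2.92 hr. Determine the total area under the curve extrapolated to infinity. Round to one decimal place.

AUC = 18.0 mg/L·hr

Trapezoidal AUC_0→6.5:
  [0→0.25]: (4.22+3.98)/2 × 0.25 = 1.025
  [0.25→2.25]: (3.98+2.47)/2 × 2 = 6.45
  [2.25→4.25]: (2.47+1.54)/2 × 2 = 4.01
  [4.25→6.25]: (1.54+0.96)/2 × 2 = 2.5
  [6.25→6.5]: (0.96+0.90)/2 × 0.25 = 0.2325
  Sum = 14.2175 mg/L·hr
k_e = ln2 / t½ = 0.693147 / 2.92 = 0.2374 hr^-1
Extrapolated tail: C_last / k_e = 0.90 / 0.2374 = 3.791
AUC_0→∞ = 14.2175 + 3.791 = 18.0085 mg/L·hr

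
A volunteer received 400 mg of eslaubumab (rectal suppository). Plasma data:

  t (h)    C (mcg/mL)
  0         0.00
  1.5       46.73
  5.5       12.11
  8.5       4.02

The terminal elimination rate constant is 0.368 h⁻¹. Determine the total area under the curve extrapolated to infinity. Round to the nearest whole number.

Trapezoidal AUC_0→8.5:
  [0→1.5]: (0.00+46.73)/2 × 1.5 = 35.0475
  [1.5→5.5]: (46.73+12.11)/2 × 4 = 117.68
  [5.5→8.5]: (12.11+4.02)/2 × 3 = 24.195
  Sum = 176.9225 mcg/mL·h
Extrapolated tail: C_last / k_e = 4.02 / 0.368 = 10.924
AUC_0→∞ = 176.9225 + 10.924 = 187.8465 mcg/mL·h

AUC = 188 mcg/mL·h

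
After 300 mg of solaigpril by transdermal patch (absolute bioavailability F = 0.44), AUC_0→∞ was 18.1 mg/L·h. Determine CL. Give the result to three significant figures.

CL = 7.29 L/h

CL = F × Dose / AUC_0→∞
   = 0.44 × 300 / 18.1 = 7.29282 L/h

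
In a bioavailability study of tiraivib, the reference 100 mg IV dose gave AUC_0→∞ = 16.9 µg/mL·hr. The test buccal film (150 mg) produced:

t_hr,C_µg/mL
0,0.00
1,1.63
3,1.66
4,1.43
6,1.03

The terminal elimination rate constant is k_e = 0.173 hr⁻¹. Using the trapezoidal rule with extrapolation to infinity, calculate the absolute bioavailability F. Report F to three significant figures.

F = 0.555

Trapezoidal AUC_0→6 (buccal film):
  [0→1]: (0.00+1.63)/2 × 1 = 0.815
  [1→3]: (1.63+1.66)/2 × 2 = 3.29
  [3→4]: (1.66+1.43)/2 × 1 = 1.545
  [4→6]: (1.43+1.03)/2 × 2 = 2.46
  Sum = 8.11 µg/mL·hr
Tail: C_last/k_e = 1.03/0.173 = 5.954
AUC_0→∞ (buccal film) = 8.11 + 5.954 = 14.064 µg/mL·hr
F = (AUC_ev/D_ev)/(AUC_iv/D_iv) = (14.064/150)/(16.9/100) = 0.09376/0.169 = 0.5548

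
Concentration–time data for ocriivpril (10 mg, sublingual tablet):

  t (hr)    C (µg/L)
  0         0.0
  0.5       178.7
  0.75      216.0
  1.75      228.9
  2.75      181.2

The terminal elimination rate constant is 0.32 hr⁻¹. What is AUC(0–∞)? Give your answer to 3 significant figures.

AUC = 1090 µg/L·hr

Trapezoidal AUC_0→2.75:
  [0→0.5]: (0.0+178.7)/2 × 0.5 = 44.675
  [0.5→0.75]: (178.7+216.0)/2 × 0.25 = 49.3375
  [0.75→1.75]: (216.0+228.9)/2 × 1 = 222.45
  [1.75→2.75]: (228.9+181.2)/2 × 1 = 205.05
  Sum = 521.5125 µg/L·hr
Extrapolated tail: C_last / k_e = 181.2 / 0.32 = 566.250
AUC_0→∞ = 521.5125 + 566.250 = 1087.7625 µg/L·hr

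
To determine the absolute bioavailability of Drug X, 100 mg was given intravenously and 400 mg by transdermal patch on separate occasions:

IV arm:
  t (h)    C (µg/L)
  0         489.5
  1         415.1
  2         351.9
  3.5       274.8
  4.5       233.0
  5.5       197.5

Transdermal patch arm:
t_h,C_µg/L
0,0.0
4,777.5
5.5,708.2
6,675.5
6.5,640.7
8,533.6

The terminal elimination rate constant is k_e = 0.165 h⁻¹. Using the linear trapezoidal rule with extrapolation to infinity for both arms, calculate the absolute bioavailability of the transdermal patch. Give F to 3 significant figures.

Trapezoidal AUC_0→5.5 (IV):
  [0→1]: (489.5+415.1)/2 × 1 = 452.3
  [1→2]: (415.1+351.9)/2 × 1 = 383.5
  [2→3.5]: (351.9+274.8)/2 × 1.5 = 470.025
  [3.5→4.5]: (274.8+233.0)/2 × 1 = 253.9
  [4.5→5.5]: (233.0+197.5)/2 × 1 = 215.25
  Sum = 1774.975 µg/L·h
IV tail: 197.5/0.165 = 1196.970; AUC_iv,0→∞ = 1774.975 + 1196.970 = 2971.945 µg/L·h
Trapezoidal AUC_0→8 (transdermal patch):
  [0→4]: (0.0+777.5)/2 × 4 = 1555.0
  [4→5.5]: (777.5+708.2)/2 × 1.5 = 1114.275
  [5.5→6]: (708.2+675.5)/2 × 0.5 = 345.925
  [6→6.5]: (675.5+640.7)/2 × 0.5 = 329.05
  [6.5→8]: (640.7+533.6)/2 × 1.5 = 880.725
  Sum = 4224.975 µg/L·h
transdermal patch tail: 533.6/0.165 = 3233.939; AUC_ev,0→∞ = 4224.975 + 3233.939 = 7458.914 µg/L·h
F = (AUC_ev/D_ev)/(AUC_iv/D_iv) = (7458.914/400)/(2971.945/100) = 18.647285/29.71945 = 0.6274

F = 0.627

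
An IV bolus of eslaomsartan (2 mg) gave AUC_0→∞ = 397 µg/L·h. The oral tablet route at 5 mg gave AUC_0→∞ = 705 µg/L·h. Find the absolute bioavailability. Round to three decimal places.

F = (AUC_ev / D_ev) / (AUC_iv / D_iv)
  = (705/5) / (397/2)
  = 141 / 198.5 = 0.7103

F = 0.710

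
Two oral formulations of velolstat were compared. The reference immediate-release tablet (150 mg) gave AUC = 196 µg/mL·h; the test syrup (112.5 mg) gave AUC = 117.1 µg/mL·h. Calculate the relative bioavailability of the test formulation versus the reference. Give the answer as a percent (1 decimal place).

F_rel = 79.7%

F_rel = (AUC_test/D_test) / (AUC_ref/D_ref)
      = (117.1/112.5) / (196/150)
      = 1.04089 / 1.30667 = 0.7966 = 79.66%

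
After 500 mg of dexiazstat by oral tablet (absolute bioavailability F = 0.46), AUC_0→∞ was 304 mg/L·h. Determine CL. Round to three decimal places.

CL = F × Dose / AUC_0→∞
   = 0.46 × 500 / 304 = 0.756579 L/h

CL = 0.757 L/h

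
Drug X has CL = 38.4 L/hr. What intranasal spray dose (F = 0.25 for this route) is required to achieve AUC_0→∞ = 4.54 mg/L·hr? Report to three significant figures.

Dose = CL × AUC_0→∞ / F
     = 38.4 × 4.54 / 0.25 = 697.344 mg

Dose = 697 mg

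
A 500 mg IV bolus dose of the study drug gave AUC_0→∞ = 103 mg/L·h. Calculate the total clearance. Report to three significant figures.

CL = 4.85 L/h

CL = Dose_iv / AUC_0→∞
   = 500 / 103 = 4.85437 L/h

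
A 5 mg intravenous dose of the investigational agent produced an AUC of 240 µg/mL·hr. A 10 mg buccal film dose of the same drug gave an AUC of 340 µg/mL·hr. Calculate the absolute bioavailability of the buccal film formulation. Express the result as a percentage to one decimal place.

F = (AUC_ev / D_ev) / (AUC_iv / D_iv)
  = (340/10) / (240/5)
  = 34 / 48 = 0.7083
  = 70.83%

F = 70.8%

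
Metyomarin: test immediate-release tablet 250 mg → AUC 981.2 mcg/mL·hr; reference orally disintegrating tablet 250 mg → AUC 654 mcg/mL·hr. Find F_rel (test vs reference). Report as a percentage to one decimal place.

F_rel = 150.0%

F_rel = (AUC_test/D_test) / (AUC_ref/D_ref)
      = (981.2/250) / (654/250)
      = 3.9248 / 2.616 = 1.5003 = 150.03%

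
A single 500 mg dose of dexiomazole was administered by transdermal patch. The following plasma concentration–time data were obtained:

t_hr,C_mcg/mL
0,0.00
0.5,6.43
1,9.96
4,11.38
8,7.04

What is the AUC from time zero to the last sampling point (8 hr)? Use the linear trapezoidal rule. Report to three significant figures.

Trapezoidal AUC_0→8:
  [0→0.5]: (0.00+6.43)/2 × 0.5 = 1.6075
  [0.5→1]: (6.43+9.96)/2 × 0.5 = 4.0975
  [1→4]: (9.96+11.38)/2 × 3 = 32.01
  [4→8]: (11.38+7.04)/2 × 4 = 36.84
  Sum = 74.555 mcg/mL·hr

AUC = 74.6 mcg/mL·hr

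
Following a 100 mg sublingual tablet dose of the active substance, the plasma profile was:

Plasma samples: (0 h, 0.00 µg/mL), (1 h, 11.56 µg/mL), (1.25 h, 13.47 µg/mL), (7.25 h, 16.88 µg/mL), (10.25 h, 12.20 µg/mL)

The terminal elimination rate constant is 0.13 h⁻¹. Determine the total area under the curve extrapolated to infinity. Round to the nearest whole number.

Trapezoidal AUC_0→10.25:
  [0→1]: (0.00+11.56)/2 × 1 = 5.78
  [1→1.25]: (11.56+13.47)/2 × 0.25 = 3.12875
  [1.25→7.25]: (13.47+16.88)/2 × 6 = 91.05
  [7.25→10.25]: (16.88+12.20)/2 × 3 = 43.62
  Sum = 143.57875 µg/mL·h
Extrapolated tail: C_last / k_e = 12.20 / 0.13 = 93.846
AUC_0→∞ = 143.57875 + 93.846 = 237.42475 µg/mL·h

AUC = 237 µg/mL·h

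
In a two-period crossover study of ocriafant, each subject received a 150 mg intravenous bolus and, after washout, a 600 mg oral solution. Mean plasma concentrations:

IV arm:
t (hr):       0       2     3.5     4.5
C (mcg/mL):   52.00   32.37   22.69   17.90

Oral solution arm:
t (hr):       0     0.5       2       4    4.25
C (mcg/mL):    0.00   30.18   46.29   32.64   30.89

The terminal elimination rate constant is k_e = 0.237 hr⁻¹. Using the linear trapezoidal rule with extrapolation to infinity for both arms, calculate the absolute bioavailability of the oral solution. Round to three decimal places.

F = 0.318

Trapezoidal AUC_0→4.5 (IV):
  [0→2]: (52.00+32.37)/2 × 2 = 84.37
  [2→3.5]: (32.37+22.69)/2 × 1.5 = 41.295
  [3.5→4.5]: (22.69+17.90)/2 × 1 = 20.295
  Sum = 145.96 mcg/mL·hr
IV tail: 17.90/0.237 = 75.527; AUC_iv,0→∞ = 145.96 + 75.527 = 221.487 mcg/mL·hr
Trapezoidal AUC_0→4.25 (oral solution):
  [0→0.5]: (0.00+30.18)/2 × 0.5 = 7.545
  [0.5→2]: (30.18+46.29)/2 × 1.5 = 57.3525
  [2→4]: (46.29+32.64)/2 × 2 = 78.93
  [4→4.25]: (32.64+30.89)/2 × 0.25 = 7.94125
  Sum = 151.76875 mcg/mL·hr
oral solution tail: 30.89/0.237 = 130.338; AUC_ev,0→∞ = 151.76875 + 130.338 = 282.10675 mcg/mL·hr
F = (AUC_ev/D_ev)/(AUC_iv/D_iv) = (282.10675/600)/(221.487/150) = 0.470178/1.47658 = 0.3184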